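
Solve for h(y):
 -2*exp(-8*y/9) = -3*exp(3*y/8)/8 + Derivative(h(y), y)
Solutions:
 h(y) = C1 + exp(3*y/8) + 9*exp(-8*y/9)/4


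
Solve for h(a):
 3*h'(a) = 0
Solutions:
 h(a) = C1


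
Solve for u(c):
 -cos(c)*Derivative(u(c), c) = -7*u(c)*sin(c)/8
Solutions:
 u(c) = C1/cos(c)^(7/8)


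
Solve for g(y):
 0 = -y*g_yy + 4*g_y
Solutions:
 g(y) = C1 + C2*y^5


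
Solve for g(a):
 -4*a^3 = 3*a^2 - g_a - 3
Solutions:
 g(a) = C1 + a^4 + a^3 - 3*a


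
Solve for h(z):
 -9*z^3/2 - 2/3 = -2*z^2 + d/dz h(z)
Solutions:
 h(z) = C1 - 9*z^4/8 + 2*z^3/3 - 2*z/3


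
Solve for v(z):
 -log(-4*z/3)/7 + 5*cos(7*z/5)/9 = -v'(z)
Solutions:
 v(z) = C1 + z*log(-z)/7 - z*log(3)/7 - z/7 + 2*z*log(2)/7 - 25*sin(7*z/5)/63


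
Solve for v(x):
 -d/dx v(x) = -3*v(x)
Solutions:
 v(x) = C1*exp(3*x)


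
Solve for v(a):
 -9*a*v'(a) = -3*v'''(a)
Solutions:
 v(a) = C1 + Integral(C2*airyai(3^(1/3)*a) + C3*airybi(3^(1/3)*a), a)


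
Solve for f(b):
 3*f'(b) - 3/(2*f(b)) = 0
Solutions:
 f(b) = -sqrt(C1 + b)
 f(b) = sqrt(C1 + b)


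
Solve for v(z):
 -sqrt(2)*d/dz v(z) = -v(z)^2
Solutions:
 v(z) = -2/(C1 + sqrt(2)*z)


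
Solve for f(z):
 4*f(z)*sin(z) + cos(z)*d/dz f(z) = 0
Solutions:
 f(z) = C1*cos(z)^4


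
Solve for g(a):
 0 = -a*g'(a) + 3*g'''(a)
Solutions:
 g(a) = C1 + Integral(C2*airyai(3^(2/3)*a/3) + C3*airybi(3^(2/3)*a/3), a)


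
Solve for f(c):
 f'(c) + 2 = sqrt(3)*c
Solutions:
 f(c) = C1 + sqrt(3)*c^2/2 - 2*c


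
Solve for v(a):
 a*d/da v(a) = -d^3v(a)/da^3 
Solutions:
 v(a) = C1 + Integral(C2*airyai(-a) + C3*airybi(-a), a)


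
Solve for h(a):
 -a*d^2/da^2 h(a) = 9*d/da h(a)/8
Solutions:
 h(a) = C1 + C2/a^(1/8)


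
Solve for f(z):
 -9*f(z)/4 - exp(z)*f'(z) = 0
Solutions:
 f(z) = C1*exp(9*exp(-z)/4)


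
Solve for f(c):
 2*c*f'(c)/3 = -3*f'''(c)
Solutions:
 f(c) = C1 + Integral(C2*airyai(-6^(1/3)*c/3) + C3*airybi(-6^(1/3)*c/3), c)


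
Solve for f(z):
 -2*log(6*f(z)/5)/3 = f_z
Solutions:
 -3*Integral(1/(-log(_y) - log(6) + log(5)), (_y, f(z)))/2 = C1 - z


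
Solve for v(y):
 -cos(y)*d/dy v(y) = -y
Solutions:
 v(y) = C1 + Integral(y/cos(y), y)


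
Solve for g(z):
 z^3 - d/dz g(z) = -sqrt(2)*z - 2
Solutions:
 g(z) = C1 + z^4/4 + sqrt(2)*z^2/2 + 2*z


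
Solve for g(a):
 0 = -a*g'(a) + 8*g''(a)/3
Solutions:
 g(a) = C1 + C2*erfi(sqrt(3)*a/4)


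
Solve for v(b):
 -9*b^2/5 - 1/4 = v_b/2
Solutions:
 v(b) = C1 - 6*b^3/5 - b/2


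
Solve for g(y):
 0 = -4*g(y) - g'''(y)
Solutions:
 g(y) = C3*exp(-2^(2/3)*y) + (C1*sin(2^(2/3)*sqrt(3)*y/2) + C2*cos(2^(2/3)*sqrt(3)*y/2))*exp(2^(2/3)*y/2)


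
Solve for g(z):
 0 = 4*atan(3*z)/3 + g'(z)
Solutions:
 g(z) = C1 - 4*z*atan(3*z)/3 + 2*log(9*z^2 + 1)/9


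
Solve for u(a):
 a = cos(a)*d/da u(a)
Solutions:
 u(a) = C1 + Integral(a/cos(a), a)


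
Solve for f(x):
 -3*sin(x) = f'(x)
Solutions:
 f(x) = C1 + 3*cos(x)


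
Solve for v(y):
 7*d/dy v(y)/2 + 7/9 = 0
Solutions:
 v(y) = C1 - 2*y/9


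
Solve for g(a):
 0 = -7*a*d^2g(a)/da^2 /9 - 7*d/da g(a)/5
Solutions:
 g(a) = C1 + C2/a^(4/5)


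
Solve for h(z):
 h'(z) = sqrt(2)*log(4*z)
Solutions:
 h(z) = C1 + sqrt(2)*z*log(z) - sqrt(2)*z + 2*sqrt(2)*z*log(2)


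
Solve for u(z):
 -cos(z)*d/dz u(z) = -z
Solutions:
 u(z) = C1 + Integral(z/cos(z), z)


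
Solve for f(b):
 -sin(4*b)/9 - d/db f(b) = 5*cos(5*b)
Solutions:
 f(b) = C1 - sin(5*b) + cos(4*b)/36


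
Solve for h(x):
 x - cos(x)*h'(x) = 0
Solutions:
 h(x) = C1 + Integral(x/cos(x), x)


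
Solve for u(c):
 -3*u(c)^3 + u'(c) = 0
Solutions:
 u(c) = -sqrt(2)*sqrt(-1/(C1 + 3*c))/2
 u(c) = sqrt(2)*sqrt(-1/(C1 + 3*c))/2


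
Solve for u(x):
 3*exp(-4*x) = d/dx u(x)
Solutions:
 u(x) = C1 - 3*exp(-4*x)/4


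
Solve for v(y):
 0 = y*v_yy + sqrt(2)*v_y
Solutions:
 v(y) = C1 + C2*y^(1 - sqrt(2))


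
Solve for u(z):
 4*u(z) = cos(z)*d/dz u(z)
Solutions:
 u(z) = C1*(sin(z)^2 + 2*sin(z) + 1)/(sin(z)^2 - 2*sin(z) + 1)


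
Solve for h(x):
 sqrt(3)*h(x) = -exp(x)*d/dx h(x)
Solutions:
 h(x) = C1*exp(sqrt(3)*exp(-x))


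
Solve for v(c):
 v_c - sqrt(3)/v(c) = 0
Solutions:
 v(c) = -sqrt(C1 + 2*sqrt(3)*c)
 v(c) = sqrt(C1 + 2*sqrt(3)*c)


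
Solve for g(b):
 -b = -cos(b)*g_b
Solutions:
 g(b) = C1 + Integral(b/cos(b), b)


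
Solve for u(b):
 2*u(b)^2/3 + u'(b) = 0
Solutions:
 u(b) = 3/(C1 + 2*b)


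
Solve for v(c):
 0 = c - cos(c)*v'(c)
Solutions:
 v(c) = C1 + Integral(c/cos(c), c)


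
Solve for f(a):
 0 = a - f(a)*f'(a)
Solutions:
 f(a) = -sqrt(C1 + a^2)
 f(a) = sqrt(C1 + a^2)


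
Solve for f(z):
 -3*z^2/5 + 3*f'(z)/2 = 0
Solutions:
 f(z) = C1 + 2*z^3/15


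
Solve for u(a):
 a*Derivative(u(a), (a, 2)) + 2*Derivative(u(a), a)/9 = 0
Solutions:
 u(a) = C1 + C2*a^(7/9)


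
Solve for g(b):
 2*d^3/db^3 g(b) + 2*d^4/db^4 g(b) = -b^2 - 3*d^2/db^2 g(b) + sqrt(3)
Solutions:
 g(b) = C1 + C2*b - b^4/36 + 2*b^3/27 + b^2*(4 + 9*sqrt(3))/54 + (C3*sin(sqrt(5)*b/2) + C4*cos(sqrt(5)*b/2))*exp(-b/2)


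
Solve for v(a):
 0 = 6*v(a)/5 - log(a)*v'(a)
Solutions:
 v(a) = C1*exp(6*li(a)/5)


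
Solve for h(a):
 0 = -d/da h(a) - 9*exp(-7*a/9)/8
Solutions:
 h(a) = C1 + 81*exp(-7*a/9)/56


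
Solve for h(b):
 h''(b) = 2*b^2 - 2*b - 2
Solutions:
 h(b) = C1 + C2*b + b^4/6 - b^3/3 - b^2


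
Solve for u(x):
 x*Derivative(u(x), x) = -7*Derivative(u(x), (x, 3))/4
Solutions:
 u(x) = C1 + Integral(C2*airyai(-14^(2/3)*x/7) + C3*airybi(-14^(2/3)*x/7), x)


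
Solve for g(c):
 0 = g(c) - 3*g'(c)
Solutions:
 g(c) = C1*exp(c/3)


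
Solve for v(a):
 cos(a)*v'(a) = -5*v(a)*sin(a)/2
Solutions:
 v(a) = C1*cos(a)^(5/2)


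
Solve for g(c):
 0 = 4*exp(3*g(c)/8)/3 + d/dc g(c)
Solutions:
 g(c) = 8*log((-1 - sqrt(3)*I)*(1/(C1 + 4*c))^(1/3))
 g(c) = 8*log((-1 + sqrt(3)*I)*(1/(C1 + 4*c))^(1/3))
 g(c) = 8*log(1/(C1 + 4*c))/3 + 8*log(2)


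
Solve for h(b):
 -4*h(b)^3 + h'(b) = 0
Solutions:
 h(b) = -sqrt(2)*sqrt(-1/(C1 + 4*b))/2
 h(b) = sqrt(2)*sqrt(-1/(C1 + 4*b))/2


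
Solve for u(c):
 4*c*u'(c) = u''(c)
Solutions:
 u(c) = C1 + C2*erfi(sqrt(2)*c)


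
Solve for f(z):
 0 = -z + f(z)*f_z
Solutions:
 f(z) = -sqrt(C1 + z^2)
 f(z) = sqrt(C1 + z^2)


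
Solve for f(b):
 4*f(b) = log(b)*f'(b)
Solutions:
 f(b) = C1*exp(4*li(b))


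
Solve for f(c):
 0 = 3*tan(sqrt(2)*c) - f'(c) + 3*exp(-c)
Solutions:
 f(c) = C1 + 3*sqrt(2)*log(tan(sqrt(2)*c)^2 + 1)/4 - 3*exp(-c)


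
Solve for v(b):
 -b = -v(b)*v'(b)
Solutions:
 v(b) = -sqrt(C1 + b^2)
 v(b) = sqrt(C1 + b^2)


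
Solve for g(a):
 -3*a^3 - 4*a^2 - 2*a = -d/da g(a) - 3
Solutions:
 g(a) = C1 + 3*a^4/4 + 4*a^3/3 + a^2 - 3*a


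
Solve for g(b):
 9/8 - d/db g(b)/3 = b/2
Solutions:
 g(b) = C1 - 3*b^2/4 + 27*b/8


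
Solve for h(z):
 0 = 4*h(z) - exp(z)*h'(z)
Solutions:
 h(z) = C1*exp(-4*exp(-z))


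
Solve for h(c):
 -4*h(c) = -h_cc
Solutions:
 h(c) = C1*exp(-2*c) + C2*exp(2*c)


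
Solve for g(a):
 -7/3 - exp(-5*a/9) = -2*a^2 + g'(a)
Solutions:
 g(a) = C1 + 2*a^3/3 - 7*a/3 + 9*exp(-5*a/9)/5


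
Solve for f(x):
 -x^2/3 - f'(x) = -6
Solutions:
 f(x) = C1 - x^3/9 + 6*x


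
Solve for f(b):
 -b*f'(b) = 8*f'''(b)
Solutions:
 f(b) = C1 + Integral(C2*airyai(-b/2) + C3*airybi(-b/2), b)


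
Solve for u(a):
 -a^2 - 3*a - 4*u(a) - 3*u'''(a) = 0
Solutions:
 u(a) = C3*exp(-6^(2/3)*a/3) - a^2/4 - 3*a/4 + (C1*sin(2^(2/3)*3^(1/6)*a/2) + C2*cos(2^(2/3)*3^(1/6)*a/2))*exp(6^(2/3)*a/6)


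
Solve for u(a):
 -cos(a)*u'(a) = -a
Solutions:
 u(a) = C1 + Integral(a/cos(a), a)


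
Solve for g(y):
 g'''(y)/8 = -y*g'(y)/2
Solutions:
 g(y) = C1 + Integral(C2*airyai(-2^(2/3)*y) + C3*airybi(-2^(2/3)*y), y)


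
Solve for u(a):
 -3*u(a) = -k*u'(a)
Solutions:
 u(a) = C1*exp(3*a/k)


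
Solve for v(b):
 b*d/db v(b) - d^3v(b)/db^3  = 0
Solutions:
 v(b) = C1 + Integral(C2*airyai(b) + C3*airybi(b), b)


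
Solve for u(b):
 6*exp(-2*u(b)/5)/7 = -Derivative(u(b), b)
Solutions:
 u(b) = 5*log(-sqrt(C1 - 6*b)) - 5*log(35) + 5*log(70)/2
 u(b) = 5*log(C1 - 6*b)/2 - 5*log(35) + 5*log(70)/2


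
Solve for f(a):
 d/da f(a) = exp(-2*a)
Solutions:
 f(a) = C1 - exp(-2*a)/2


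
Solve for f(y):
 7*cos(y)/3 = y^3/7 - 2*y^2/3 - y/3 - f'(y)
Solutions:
 f(y) = C1 + y^4/28 - 2*y^3/9 - y^2/6 - 7*sin(y)/3


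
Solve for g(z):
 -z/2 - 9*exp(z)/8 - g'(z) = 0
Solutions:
 g(z) = C1 - z^2/4 - 9*exp(z)/8


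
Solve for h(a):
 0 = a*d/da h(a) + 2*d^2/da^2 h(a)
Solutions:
 h(a) = C1 + C2*erf(a/2)


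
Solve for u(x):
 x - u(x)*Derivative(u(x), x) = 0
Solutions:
 u(x) = -sqrt(C1 + x^2)
 u(x) = sqrt(C1 + x^2)


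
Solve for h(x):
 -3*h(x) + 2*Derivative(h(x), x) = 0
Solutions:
 h(x) = C1*exp(3*x/2)


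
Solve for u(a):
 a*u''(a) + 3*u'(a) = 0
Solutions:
 u(a) = C1 + C2/a^2


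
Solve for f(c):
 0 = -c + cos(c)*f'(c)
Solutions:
 f(c) = C1 + Integral(c/cos(c), c)


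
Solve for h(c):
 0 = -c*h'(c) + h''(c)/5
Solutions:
 h(c) = C1 + C2*erfi(sqrt(10)*c/2)


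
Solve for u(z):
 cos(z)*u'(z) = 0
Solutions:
 u(z) = C1


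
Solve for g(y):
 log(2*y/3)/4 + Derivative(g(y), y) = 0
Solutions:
 g(y) = C1 - y*log(y)/4 - y*log(2)/4 + y/4 + y*log(3)/4


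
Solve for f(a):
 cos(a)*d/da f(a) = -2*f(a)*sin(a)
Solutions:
 f(a) = C1*cos(a)^2


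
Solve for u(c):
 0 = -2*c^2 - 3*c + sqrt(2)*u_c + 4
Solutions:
 u(c) = C1 + sqrt(2)*c^3/3 + 3*sqrt(2)*c^2/4 - 2*sqrt(2)*c


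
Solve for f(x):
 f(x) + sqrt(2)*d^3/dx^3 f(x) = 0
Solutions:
 f(x) = C3*exp(-2^(5/6)*x/2) + (C1*sin(2^(5/6)*sqrt(3)*x/4) + C2*cos(2^(5/6)*sqrt(3)*x/4))*exp(2^(5/6)*x/4)


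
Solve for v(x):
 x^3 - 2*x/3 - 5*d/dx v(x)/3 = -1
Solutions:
 v(x) = C1 + 3*x^4/20 - x^2/5 + 3*x/5


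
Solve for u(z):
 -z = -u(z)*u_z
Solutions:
 u(z) = -sqrt(C1 + z^2)
 u(z) = sqrt(C1 + z^2)


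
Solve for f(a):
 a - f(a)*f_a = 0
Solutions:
 f(a) = -sqrt(C1 + a^2)
 f(a) = sqrt(C1 + a^2)


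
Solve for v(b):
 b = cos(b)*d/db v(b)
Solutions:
 v(b) = C1 + Integral(b/cos(b), b)


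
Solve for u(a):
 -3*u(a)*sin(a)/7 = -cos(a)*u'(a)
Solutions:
 u(a) = C1/cos(a)^(3/7)


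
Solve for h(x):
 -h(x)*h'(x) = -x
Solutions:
 h(x) = -sqrt(C1 + x^2)
 h(x) = sqrt(C1 + x^2)


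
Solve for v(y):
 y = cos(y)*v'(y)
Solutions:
 v(y) = C1 + Integral(y/cos(y), y)


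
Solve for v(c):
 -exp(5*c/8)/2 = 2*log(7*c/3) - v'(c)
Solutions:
 v(c) = C1 + 2*c*log(c) + 2*c*(-log(3) - 1 + log(7)) + 4*exp(5*c/8)/5


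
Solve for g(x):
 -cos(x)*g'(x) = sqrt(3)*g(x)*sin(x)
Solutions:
 g(x) = C1*cos(x)^(sqrt(3))


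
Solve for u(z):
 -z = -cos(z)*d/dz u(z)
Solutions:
 u(z) = C1 + Integral(z/cos(z), z)


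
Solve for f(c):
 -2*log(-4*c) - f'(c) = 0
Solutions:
 f(c) = C1 - 2*c*log(-c) + 2*c*(1 - 2*log(2))


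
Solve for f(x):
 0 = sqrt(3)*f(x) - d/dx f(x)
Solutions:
 f(x) = C1*exp(sqrt(3)*x)


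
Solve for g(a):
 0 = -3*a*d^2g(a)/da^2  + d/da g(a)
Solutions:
 g(a) = C1 + C2*a^(4/3)


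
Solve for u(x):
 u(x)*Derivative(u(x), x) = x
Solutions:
 u(x) = -sqrt(C1 + x^2)
 u(x) = sqrt(C1 + x^2)


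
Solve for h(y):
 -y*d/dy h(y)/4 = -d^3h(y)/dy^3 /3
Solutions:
 h(y) = C1 + Integral(C2*airyai(6^(1/3)*y/2) + C3*airybi(6^(1/3)*y/2), y)


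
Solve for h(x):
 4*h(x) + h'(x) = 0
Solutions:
 h(x) = C1*exp(-4*x)


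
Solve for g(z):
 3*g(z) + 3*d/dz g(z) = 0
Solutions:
 g(z) = C1*exp(-z)


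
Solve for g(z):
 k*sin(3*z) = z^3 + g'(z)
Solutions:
 g(z) = C1 - k*cos(3*z)/3 - z^4/4


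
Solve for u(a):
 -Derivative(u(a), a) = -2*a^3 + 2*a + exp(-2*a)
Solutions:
 u(a) = C1 + a^4/2 - a^2 + exp(-2*a)/2


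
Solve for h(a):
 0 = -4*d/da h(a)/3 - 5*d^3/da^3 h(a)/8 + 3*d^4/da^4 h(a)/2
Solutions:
 h(a) = C1 + C2*exp(a*(-(144*sqrt(20986) + 20861)^(1/3) - 25/(144*sqrt(20986) + 20861)^(1/3) + 10)/72)*sin(sqrt(3)*a*(-(144*sqrt(20986) + 20861)^(1/3) + 25/(144*sqrt(20986) + 20861)^(1/3))/72) + C3*exp(a*(-(144*sqrt(20986) + 20861)^(1/3) - 25/(144*sqrt(20986) + 20861)^(1/3) + 10)/72)*cos(sqrt(3)*a*(-(144*sqrt(20986) + 20861)^(1/3) + 25/(144*sqrt(20986) + 20861)^(1/3))/72) + C4*exp(a*(25/(144*sqrt(20986) + 20861)^(1/3) + 5 + (144*sqrt(20986) + 20861)^(1/3))/36)


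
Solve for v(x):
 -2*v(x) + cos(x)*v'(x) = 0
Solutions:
 v(x) = C1*(sin(x) + 1)/(sin(x) - 1)


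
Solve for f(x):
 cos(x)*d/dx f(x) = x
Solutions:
 f(x) = C1 + Integral(x/cos(x), x)


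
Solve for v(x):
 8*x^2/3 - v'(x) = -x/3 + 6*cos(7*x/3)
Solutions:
 v(x) = C1 + 8*x^3/9 + x^2/6 - 18*sin(7*x/3)/7


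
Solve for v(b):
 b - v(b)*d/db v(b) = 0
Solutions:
 v(b) = -sqrt(C1 + b^2)
 v(b) = sqrt(C1 + b^2)


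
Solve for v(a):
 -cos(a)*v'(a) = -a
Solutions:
 v(a) = C1 + Integral(a/cos(a), a)


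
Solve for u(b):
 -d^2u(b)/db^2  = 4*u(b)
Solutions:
 u(b) = C1*sin(2*b) + C2*cos(2*b)


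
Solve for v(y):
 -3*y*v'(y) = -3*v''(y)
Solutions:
 v(y) = C1 + C2*erfi(sqrt(2)*y/2)


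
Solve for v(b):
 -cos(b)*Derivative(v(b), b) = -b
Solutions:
 v(b) = C1 + Integral(b/cos(b), b)


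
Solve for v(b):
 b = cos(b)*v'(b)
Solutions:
 v(b) = C1 + Integral(b/cos(b), b)


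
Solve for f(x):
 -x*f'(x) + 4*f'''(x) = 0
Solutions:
 f(x) = C1 + Integral(C2*airyai(2^(1/3)*x/2) + C3*airybi(2^(1/3)*x/2), x)


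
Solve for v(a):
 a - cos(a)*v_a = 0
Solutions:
 v(a) = C1 + Integral(a/cos(a), a)


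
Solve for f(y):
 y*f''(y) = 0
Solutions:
 f(y) = C1 + C2*y


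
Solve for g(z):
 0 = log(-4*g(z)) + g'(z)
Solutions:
 Integral(1/(log(-_y) + 2*log(2)), (_y, g(z))) = C1 - z


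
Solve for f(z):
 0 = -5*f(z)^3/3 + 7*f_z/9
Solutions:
 f(z) = -sqrt(14)*sqrt(-1/(C1 + 15*z))/2
 f(z) = sqrt(14)*sqrt(-1/(C1 + 15*z))/2


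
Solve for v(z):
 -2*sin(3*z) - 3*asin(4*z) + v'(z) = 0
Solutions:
 v(z) = C1 + 3*z*asin(4*z) + 3*sqrt(1 - 16*z^2)/4 - 2*cos(3*z)/3


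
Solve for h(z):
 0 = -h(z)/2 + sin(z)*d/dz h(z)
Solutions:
 h(z) = C1*(cos(z) - 1)^(1/4)/(cos(z) + 1)^(1/4)


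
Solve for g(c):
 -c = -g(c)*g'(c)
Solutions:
 g(c) = -sqrt(C1 + c^2)
 g(c) = sqrt(C1 + c^2)


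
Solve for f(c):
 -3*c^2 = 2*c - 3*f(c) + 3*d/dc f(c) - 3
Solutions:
 f(c) = C1*exp(c) + c^2 + 8*c/3 + 5/3


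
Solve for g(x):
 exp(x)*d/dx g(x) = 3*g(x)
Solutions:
 g(x) = C1*exp(-3*exp(-x))


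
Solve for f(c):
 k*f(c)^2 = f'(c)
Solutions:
 f(c) = -1/(C1 + c*k)


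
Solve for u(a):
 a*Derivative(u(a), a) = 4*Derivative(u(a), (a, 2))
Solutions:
 u(a) = C1 + C2*erfi(sqrt(2)*a/4)


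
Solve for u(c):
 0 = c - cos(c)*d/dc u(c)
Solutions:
 u(c) = C1 + Integral(c/cos(c), c)


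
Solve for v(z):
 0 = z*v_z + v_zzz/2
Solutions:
 v(z) = C1 + Integral(C2*airyai(-2^(1/3)*z) + C3*airybi(-2^(1/3)*z), z)


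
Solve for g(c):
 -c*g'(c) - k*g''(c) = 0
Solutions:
 g(c) = C1 + C2*sqrt(k)*erf(sqrt(2)*c*sqrt(1/k)/2)


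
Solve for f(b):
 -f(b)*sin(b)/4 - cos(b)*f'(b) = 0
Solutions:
 f(b) = C1*cos(b)^(1/4)


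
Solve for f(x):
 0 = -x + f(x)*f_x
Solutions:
 f(x) = -sqrt(C1 + x^2)
 f(x) = sqrt(C1 + x^2)


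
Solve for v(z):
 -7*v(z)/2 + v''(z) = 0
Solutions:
 v(z) = C1*exp(-sqrt(14)*z/2) + C2*exp(sqrt(14)*z/2)


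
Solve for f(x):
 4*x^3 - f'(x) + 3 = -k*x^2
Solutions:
 f(x) = C1 + k*x^3/3 + x^4 + 3*x


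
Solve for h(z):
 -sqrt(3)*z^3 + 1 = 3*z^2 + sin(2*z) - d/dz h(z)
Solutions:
 h(z) = C1 + sqrt(3)*z^4/4 + z^3 - z - cos(2*z)/2


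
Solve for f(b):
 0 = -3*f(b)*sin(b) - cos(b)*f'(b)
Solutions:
 f(b) = C1*cos(b)^3


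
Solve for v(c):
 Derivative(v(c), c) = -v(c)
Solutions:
 v(c) = C1*exp(-c)


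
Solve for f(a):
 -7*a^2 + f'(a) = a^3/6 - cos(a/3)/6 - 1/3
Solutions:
 f(a) = C1 + a^4/24 + 7*a^3/3 - a/3 - sin(a/3)/2


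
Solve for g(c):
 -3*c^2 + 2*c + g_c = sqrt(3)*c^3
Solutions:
 g(c) = C1 + sqrt(3)*c^4/4 + c^3 - c^2


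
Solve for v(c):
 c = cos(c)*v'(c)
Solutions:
 v(c) = C1 + Integral(c/cos(c), c)


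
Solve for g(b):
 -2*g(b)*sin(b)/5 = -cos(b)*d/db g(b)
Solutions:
 g(b) = C1/cos(b)^(2/5)


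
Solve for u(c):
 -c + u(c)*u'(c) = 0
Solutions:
 u(c) = -sqrt(C1 + c^2)
 u(c) = sqrt(C1 + c^2)


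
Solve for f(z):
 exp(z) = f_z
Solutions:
 f(z) = C1 + exp(z)


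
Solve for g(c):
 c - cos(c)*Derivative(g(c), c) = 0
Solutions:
 g(c) = C1 + Integral(c/cos(c), c)


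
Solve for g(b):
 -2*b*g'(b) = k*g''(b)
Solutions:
 g(b) = C1 + C2*sqrt(k)*erf(b*sqrt(1/k))


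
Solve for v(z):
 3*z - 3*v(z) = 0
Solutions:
 v(z) = z


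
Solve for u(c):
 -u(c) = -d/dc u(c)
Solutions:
 u(c) = C1*exp(c)


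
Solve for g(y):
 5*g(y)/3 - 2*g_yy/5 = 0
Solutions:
 g(y) = C1*exp(-5*sqrt(6)*y/6) + C2*exp(5*sqrt(6)*y/6)


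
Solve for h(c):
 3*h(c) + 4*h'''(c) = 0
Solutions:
 h(c) = C3*exp(-6^(1/3)*c/2) + (C1*sin(2^(1/3)*3^(5/6)*c/4) + C2*cos(2^(1/3)*3^(5/6)*c/4))*exp(6^(1/3)*c/4)


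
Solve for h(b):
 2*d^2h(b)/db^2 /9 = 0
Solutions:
 h(b) = C1 + C2*b


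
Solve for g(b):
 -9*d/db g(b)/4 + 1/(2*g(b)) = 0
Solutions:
 g(b) = -sqrt(C1 + 4*b)/3
 g(b) = sqrt(C1 + 4*b)/3


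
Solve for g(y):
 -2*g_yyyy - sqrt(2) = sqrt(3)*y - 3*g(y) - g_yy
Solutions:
 g(y) = C1*exp(-sqrt(6)*y/2) + C2*exp(sqrt(6)*y/2) + C3*sin(y) + C4*cos(y) + sqrt(3)*y/3 + sqrt(2)/3


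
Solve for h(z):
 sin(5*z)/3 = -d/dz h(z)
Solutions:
 h(z) = C1 + cos(5*z)/15


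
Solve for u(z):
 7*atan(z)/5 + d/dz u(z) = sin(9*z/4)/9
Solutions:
 u(z) = C1 - 7*z*atan(z)/5 + 7*log(z^2 + 1)/10 - 4*cos(9*z/4)/81


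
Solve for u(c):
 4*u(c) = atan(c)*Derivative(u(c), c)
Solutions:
 u(c) = C1*exp(4*Integral(1/atan(c), c))


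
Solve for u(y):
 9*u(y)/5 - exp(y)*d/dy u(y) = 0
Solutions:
 u(y) = C1*exp(-9*exp(-y)/5)


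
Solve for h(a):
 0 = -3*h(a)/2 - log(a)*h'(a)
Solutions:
 h(a) = C1*exp(-3*li(a)/2)


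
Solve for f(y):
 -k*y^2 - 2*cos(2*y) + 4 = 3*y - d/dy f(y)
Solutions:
 f(y) = C1 + k*y^3/3 + 3*y^2/2 - 4*y + sin(2*y)


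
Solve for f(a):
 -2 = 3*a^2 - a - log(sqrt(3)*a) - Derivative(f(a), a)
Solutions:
 f(a) = C1 + a^3 - a^2/2 - a*log(a) - a*log(3)/2 + 3*a


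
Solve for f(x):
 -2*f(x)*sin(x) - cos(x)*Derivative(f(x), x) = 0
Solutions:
 f(x) = C1*cos(x)^2


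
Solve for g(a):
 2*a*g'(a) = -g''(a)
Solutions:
 g(a) = C1 + C2*erf(a)


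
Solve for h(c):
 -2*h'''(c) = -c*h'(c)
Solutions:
 h(c) = C1 + Integral(C2*airyai(2^(2/3)*c/2) + C3*airybi(2^(2/3)*c/2), c)


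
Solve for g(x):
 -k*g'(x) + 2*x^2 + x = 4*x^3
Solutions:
 g(x) = C1 - x^4/k + 2*x^3/(3*k) + x^2/(2*k)


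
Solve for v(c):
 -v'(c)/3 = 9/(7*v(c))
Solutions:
 v(c) = -sqrt(C1 - 378*c)/7
 v(c) = sqrt(C1 - 378*c)/7


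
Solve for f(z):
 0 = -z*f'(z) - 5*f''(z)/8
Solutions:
 f(z) = C1 + C2*erf(2*sqrt(5)*z/5)


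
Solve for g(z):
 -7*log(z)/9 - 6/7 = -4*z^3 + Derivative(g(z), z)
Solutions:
 g(z) = C1 + z^4 - 7*z*log(z)/9 - 5*z/63


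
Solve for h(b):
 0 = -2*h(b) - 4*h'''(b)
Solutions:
 h(b) = C3*exp(-2^(2/3)*b/2) + (C1*sin(2^(2/3)*sqrt(3)*b/4) + C2*cos(2^(2/3)*sqrt(3)*b/4))*exp(2^(2/3)*b/4)


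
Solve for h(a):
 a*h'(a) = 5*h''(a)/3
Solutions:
 h(a) = C1 + C2*erfi(sqrt(30)*a/10)


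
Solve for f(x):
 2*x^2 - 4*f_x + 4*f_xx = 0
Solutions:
 f(x) = C1 + C2*exp(x) + x^3/6 + x^2/2 + x


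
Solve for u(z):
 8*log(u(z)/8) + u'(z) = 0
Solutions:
 -Integral(1/(-log(_y) + 3*log(2)), (_y, u(z)))/8 = C1 - z


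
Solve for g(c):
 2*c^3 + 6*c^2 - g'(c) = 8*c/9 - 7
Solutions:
 g(c) = C1 + c^4/2 + 2*c^3 - 4*c^2/9 + 7*c


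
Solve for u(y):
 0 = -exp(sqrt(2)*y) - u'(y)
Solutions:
 u(y) = C1 - sqrt(2)*exp(sqrt(2)*y)/2


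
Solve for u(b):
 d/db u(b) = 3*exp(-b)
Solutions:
 u(b) = C1 - 3*exp(-b)


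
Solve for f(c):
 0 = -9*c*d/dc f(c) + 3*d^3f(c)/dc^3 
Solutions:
 f(c) = C1 + Integral(C2*airyai(3^(1/3)*c) + C3*airybi(3^(1/3)*c), c)


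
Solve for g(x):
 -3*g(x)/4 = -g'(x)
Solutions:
 g(x) = C1*exp(3*x/4)


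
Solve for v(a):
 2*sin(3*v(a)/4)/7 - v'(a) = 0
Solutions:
 -2*a/7 + 2*log(cos(3*v(a)/4) - 1)/3 - 2*log(cos(3*v(a)/4) + 1)/3 = C1


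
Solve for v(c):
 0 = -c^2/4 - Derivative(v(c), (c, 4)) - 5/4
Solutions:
 v(c) = C1 + C2*c + C3*c^2 + C4*c^3 - c^6/1440 - 5*c^4/96


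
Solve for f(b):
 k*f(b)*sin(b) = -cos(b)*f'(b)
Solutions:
 f(b) = C1*exp(k*log(cos(b)))


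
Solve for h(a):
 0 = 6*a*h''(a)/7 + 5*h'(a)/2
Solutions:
 h(a) = C1 + C2/a^(23/12)


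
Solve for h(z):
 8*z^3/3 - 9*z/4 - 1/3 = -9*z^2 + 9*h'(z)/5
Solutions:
 h(z) = C1 + 10*z^4/27 + 5*z^3/3 - 5*z^2/8 - 5*z/27


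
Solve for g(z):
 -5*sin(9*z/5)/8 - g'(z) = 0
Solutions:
 g(z) = C1 + 25*cos(9*z/5)/72


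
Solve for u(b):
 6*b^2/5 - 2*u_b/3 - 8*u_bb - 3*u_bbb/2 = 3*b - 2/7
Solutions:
 u(b) = C1 + C2*exp(2*b*(-4 + sqrt(15))/3) + C3*exp(-2*b*(sqrt(15) + 4)/3) + 3*b^3/5 - 477*b^2/20 + 39531*b/70


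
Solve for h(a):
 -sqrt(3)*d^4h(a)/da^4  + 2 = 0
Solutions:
 h(a) = C1 + C2*a + C3*a^2 + C4*a^3 + sqrt(3)*a^4/36


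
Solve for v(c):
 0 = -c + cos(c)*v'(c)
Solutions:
 v(c) = C1 + Integral(c/cos(c), c)


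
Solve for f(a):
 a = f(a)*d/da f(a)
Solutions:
 f(a) = -sqrt(C1 + a^2)
 f(a) = sqrt(C1 + a^2)


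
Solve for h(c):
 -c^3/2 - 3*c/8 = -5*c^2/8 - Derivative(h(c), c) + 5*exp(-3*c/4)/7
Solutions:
 h(c) = C1 + c^4/8 - 5*c^3/24 + 3*c^2/16 - 20*exp(-3*c/4)/21


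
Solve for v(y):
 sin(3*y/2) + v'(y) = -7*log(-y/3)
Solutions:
 v(y) = C1 - 7*y*log(-y) + 7*y + 7*y*log(3) + 2*cos(3*y/2)/3


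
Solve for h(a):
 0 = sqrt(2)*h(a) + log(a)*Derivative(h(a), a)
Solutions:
 h(a) = C1*exp(-sqrt(2)*li(a))


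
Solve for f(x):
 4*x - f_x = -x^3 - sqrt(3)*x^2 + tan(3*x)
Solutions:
 f(x) = C1 + x^4/4 + sqrt(3)*x^3/3 + 2*x^2 + log(cos(3*x))/3


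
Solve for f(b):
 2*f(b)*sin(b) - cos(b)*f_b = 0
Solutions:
 f(b) = C1/cos(b)^2


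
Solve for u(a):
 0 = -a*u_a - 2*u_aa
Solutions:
 u(a) = C1 + C2*erf(a/2)


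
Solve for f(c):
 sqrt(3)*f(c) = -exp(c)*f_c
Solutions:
 f(c) = C1*exp(sqrt(3)*exp(-c))


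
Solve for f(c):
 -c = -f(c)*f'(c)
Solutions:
 f(c) = -sqrt(C1 + c^2)
 f(c) = sqrt(C1 + c^2)


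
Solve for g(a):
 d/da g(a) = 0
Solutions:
 g(a) = C1


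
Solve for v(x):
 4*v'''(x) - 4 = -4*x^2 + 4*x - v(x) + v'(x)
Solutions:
 v(x) = C1*exp(3^(1/3)*x*(3^(1/3)/(sqrt(78) + 9)^(1/3) + (sqrt(78) + 9)^(1/3))/12)*sin(3^(1/6)*x*(-3^(2/3)*(sqrt(78) + 9)^(1/3) + 3/(sqrt(78) + 9)^(1/3))/12) + C2*exp(3^(1/3)*x*(3^(1/3)/(sqrt(78) + 9)^(1/3) + (sqrt(78) + 9)^(1/3))/12)*cos(3^(1/6)*x*(-3^(2/3)*(sqrt(78) + 9)^(1/3) + 3/(sqrt(78) + 9)^(1/3))/12) + C3*exp(-3^(1/3)*x*(3^(1/3)/(sqrt(78) + 9)^(1/3) + (sqrt(78) + 9)^(1/3))/6) - 4*x^2 - 4*x


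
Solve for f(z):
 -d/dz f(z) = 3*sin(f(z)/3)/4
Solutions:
 3*z/4 + 3*log(cos(f(z)/3) - 1)/2 - 3*log(cos(f(z)/3) + 1)/2 = C1


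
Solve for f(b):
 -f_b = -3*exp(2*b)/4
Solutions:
 f(b) = C1 + 3*exp(2*b)/8


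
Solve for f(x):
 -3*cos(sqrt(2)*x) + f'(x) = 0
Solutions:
 f(x) = C1 + 3*sqrt(2)*sin(sqrt(2)*x)/2


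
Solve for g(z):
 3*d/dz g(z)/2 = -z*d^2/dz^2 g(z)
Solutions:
 g(z) = C1 + C2/sqrt(z)


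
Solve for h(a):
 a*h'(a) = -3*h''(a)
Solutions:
 h(a) = C1 + C2*erf(sqrt(6)*a/6)


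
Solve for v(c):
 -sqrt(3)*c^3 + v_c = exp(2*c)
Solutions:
 v(c) = C1 + sqrt(3)*c^4/4 + exp(2*c)/2


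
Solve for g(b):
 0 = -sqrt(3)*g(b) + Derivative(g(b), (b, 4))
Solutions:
 g(b) = C1*exp(-3^(1/8)*b) + C2*exp(3^(1/8)*b) + C3*sin(3^(1/8)*b) + C4*cos(3^(1/8)*b)


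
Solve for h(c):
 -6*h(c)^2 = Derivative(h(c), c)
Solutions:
 h(c) = 1/(C1 + 6*c)


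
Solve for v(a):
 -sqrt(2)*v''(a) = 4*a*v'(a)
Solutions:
 v(a) = C1 + C2*erf(2^(1/4)*a)


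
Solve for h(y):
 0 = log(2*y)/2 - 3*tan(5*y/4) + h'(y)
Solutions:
 h(y) = C1 - y*log(y)/2 - y*log(2)/2 + y/2 - 12*log(cos(5*y/4))/5


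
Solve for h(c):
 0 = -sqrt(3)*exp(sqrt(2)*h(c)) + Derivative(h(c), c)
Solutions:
 h(c) = sqrt(2)*(2*log(-1/(C1 + sqrt(3)*c)) - log(2))/4


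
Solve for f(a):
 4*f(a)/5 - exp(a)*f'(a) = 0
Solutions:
 f(a) = C1*exp(-4*exp(-a)/5)


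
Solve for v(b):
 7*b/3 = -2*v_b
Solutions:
 v(b) = C1 - 7*b^2/12


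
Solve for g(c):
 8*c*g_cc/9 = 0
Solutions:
 g(c) = C1 + C2*c


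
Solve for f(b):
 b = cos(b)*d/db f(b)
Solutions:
 f(b) = C1 + Integral(b/cos(b), b)


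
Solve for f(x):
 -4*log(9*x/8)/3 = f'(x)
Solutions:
 f(x) = C1 - 4*x*log(x)/3 - 8*x*log(3)/3 + 4*x/3 + 4*x*log(2)


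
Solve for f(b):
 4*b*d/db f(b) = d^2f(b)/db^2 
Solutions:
 f(b) = C1 + C2*erfi(sqrt(2)*b)


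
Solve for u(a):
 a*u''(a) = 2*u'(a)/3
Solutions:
 u(a) = C1 + C2*a^(5/3)


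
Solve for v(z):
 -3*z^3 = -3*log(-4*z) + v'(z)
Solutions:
 v(z) = C1 - 3*z^4/4 + 3*z*log(-z) + 3*z*(-1 + 2*log(2))


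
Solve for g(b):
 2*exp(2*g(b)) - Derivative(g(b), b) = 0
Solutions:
 g(b) = log(-sqrt(-1/(C1 + 2*b))) - log(2)/2
 g(b) = log(-1/(C1 + 2*b))/2 - log(2)/2


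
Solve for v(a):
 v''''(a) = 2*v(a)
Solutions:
 v(a) = C1*exp(-2^(1/4)*a) + C2*exp(2^(1/4)*a) + C3*sin(2^(1/4)*a) + C4*cos(2^(1/4)*a)


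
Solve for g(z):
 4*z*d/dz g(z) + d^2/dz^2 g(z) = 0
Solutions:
 g(z) = C1 + C2*erf(sqrt(2)*z)


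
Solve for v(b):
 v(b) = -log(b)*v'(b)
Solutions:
 v(b) = C1*exp(-li(b))


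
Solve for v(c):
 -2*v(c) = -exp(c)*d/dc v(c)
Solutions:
 v(c) = C1*exp(-2*exp(-c))


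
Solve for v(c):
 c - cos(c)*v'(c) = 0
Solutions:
 v(c) = C1 + Integral(c/cos(c), c)


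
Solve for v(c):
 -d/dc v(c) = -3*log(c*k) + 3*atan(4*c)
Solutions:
 v(c) = C1 + 3*c*log(c*k) - 3*c*atan(4*c) - 3*c + 3*log(16*c^2 + 1)/8


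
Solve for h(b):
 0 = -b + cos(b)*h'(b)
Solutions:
 h(b) = C1 + Integral(b/cos(b), b)


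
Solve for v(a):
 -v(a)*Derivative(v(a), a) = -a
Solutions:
 v(a) = -sqrt(C1 + a^2)
 v(a) = sqrt(C1 + a^2)


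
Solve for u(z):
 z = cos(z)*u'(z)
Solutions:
 u(z) = C1 + Integral(z/cos(z), z)


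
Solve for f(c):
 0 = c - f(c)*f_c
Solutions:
 f(c) = -sqrt(C1 + c^2)
 f(c) = sqrt(C1 + c^2)


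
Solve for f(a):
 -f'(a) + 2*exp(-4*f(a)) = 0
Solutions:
 f(a) = log(-I*(C1 + 8*a)^(1/4))
 f(a) = log(I*(C1 + 8*a)^(1/4))
 f(a) = log(-(C1 + 8*a)^(1/4))
 f(a) = log(C1 + 8*a)/4


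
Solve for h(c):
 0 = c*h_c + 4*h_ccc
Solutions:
 h(c) = C1 + Integral(C2*airyai(-2^(1/3)*c/2) + C3*airybi(-2^(1/3)*c/2), c)


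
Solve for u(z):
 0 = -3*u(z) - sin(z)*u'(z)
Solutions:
 u(z) = C1*(cos(z) + 1)^(3/2)/(cos(z) - 1)^(3/2)


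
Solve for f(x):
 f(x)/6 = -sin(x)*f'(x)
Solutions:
 f(x) = C1*(cos(x) + 1)^(1/12)/(cos(x) - 1)^(1/12)


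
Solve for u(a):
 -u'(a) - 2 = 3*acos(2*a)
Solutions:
 u(a) = C1 - 3*a*acos(2*a) - 2*a + 3*sqrt(1 - 4*a^2)/2


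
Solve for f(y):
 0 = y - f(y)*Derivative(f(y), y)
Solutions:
 f(y) = -sqrt(C1 + y^2)
 f(y) = sqrt(C1 + y^2)


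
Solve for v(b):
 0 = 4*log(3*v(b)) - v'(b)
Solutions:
 -Integral(1/(log(_y) + log(3)), (_y, v(b)))/4 = C1 - b


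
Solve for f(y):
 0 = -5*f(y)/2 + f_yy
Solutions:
 f(y) = C1*exp(-sqrt(10)*y/2) + C2*exp(sqrt(10)*y/2)


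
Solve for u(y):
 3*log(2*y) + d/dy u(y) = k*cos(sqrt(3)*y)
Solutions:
 u(y) = C1 + sqrt(3)*k*sin(sqrt(3)*y)/3 - 3*y*log(y) - 3*y*log(2) + 3*y


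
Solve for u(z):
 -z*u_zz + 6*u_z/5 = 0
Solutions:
 u(z) = C1 + C2*z^(11/5)


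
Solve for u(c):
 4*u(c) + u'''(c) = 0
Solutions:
 u(c) = C3*exp(-2^(2/3)*c) + (C1*sin(2^(2/3)*sqrt(3)*c/2) + C2*cos(2^(2/3)*sqrt(3)*c/2))*exp(2^(2/3)*c/2)


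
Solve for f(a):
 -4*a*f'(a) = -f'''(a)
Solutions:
 f(a) = C1 + Integral(C2*airyai(2^(2/3)*a) + C3*airybi(2^(2/3)*a), a)


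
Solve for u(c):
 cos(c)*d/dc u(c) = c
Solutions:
 u(c) = C1 + Integral(c/cos(c), c)


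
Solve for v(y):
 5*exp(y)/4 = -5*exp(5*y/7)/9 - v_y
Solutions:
 v(y) = C1 - 7*exp(5*y/7)/9 - 5*exp(y)/4


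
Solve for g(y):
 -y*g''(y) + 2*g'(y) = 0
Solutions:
 g(y) = C1 + C2*y^3


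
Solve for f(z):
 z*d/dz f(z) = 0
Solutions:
 f(z) = C1


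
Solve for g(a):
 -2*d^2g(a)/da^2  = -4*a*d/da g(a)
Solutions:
 g(a) = C1 + C2*erfi(a)


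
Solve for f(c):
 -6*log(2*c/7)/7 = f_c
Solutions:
 f(c) = C1 - 6*c*log(c)/7 - 6*c*log(2)/7 + 6*c/7 + 6*c*log(7)/7


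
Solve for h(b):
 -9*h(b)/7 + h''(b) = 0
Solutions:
 h(b) = C1*exp(-3*sqrt(7)*b/7) + C2*exp(3*sqrt(7)*b/7)


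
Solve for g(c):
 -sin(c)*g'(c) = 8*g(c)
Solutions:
 g(c) = C1*(cos(c)^4 + 4*cos(c)^3 + 6*cos(c)^2 + 4*cos(c) + 1)/(cos(c)^4 - 4*cos(c)^3 + 6*cos(c)^2 - 4*cos(c) + 1)


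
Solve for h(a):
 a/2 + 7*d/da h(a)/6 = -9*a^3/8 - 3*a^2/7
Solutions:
 h(a) = C1 - 27*a^4/112 - 6*a^3/49 - 3*a^2/14


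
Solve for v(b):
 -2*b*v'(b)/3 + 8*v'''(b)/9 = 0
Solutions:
 v(b) = C1 + Integral(C2*airyai(6^(1/3)*b/2) + C3*airybi(6^(1/3)*b/2), b)


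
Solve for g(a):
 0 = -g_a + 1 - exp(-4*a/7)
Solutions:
 g(a) = C1 + a + 7*exp(-4*a/7)/4


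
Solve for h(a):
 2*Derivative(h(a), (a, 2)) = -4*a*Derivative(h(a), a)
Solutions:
 h(a) = C1 + C2*erf(a)


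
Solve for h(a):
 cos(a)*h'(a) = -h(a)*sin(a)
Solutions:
 h(a) = C1*cos(a)


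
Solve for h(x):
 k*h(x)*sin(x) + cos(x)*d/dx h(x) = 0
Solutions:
 h(x) = C1*exp(k*log(cos(x)))


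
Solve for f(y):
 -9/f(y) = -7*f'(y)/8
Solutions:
 f(y) = -sqrt(C1 + 1008*y)/7
 f(y) = sqrt(C1 + 1008*y)/7


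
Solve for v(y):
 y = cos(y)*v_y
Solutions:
 v(y) = C1 + Integral(y/cos(y), y)


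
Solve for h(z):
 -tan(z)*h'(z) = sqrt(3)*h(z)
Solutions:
 h(z) = C1/sin(z)^(sqrt(3))


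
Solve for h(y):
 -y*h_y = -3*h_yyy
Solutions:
 h(y) = C1 + Integral(C2*airyai(3^(2/3)*y/3) + C3*airybi(3^(2/3)*y/3), y)


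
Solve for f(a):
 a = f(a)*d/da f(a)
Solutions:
 f(a) = -sqrt(C1 + a^2)
 f(a) = sqrt(C1 + a^2)


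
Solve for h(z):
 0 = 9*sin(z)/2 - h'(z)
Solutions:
 h(z) = C1 - 9*cos(z)/2


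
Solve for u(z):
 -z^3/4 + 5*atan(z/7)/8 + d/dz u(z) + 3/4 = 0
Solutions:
 u(z) = C1 + z^4/16 - 5*z*atan(z/7)/8 - 3*z/4 + 35*log(z^2 + 49)/16


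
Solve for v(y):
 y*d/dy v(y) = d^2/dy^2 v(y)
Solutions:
 v(y) = C1 + C2*erfi(sqrt(2)*y/2)


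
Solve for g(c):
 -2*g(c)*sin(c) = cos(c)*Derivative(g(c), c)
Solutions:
 g(c) = C1*cos(c)^2


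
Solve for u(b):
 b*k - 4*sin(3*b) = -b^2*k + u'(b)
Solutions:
 u(b) = C1 + b^3*k/3 + b^2*k/2 + 4*cos(3*b)/3


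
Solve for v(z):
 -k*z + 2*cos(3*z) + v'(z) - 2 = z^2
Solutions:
 v(z) = C1 + k*z^2/2 + z^3/3 + 2*z - 2*sin(3*z)/3


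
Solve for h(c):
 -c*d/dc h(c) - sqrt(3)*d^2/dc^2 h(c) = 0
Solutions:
 h(c) = C1 + C2*erf(sqrt(2)*3^(3/4)*c/6)


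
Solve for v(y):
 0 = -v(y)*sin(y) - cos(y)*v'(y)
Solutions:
 v(y) = C1*cos(y)


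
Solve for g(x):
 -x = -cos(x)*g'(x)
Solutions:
 g(x) = C1 + Integral(x/cos(x), x)


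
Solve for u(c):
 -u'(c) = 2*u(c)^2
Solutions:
 u(c) = 1/(C1 + 2*c)


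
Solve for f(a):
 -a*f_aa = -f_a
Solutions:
 f(a) = C1 + C2*a^2


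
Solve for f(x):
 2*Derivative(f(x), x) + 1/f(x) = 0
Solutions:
 f(x) = -sqrt(C1 - x)
 f(x) = sqrt(C1 - x)


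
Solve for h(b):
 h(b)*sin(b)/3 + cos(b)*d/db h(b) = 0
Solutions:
 h(b) = C1*cos(b)^(1/3)


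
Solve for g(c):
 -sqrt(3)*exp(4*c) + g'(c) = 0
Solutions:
 g(c) = C1 + sqrt(3)*exp(4*c)/4


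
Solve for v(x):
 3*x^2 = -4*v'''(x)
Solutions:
 v(x) = C1 + C2*x + C3*x^2 - x^5/80


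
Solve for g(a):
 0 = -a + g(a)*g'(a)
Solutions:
 g(a) = -sqrt(C1 + a^2)
 g(a) = sqrt(C1 + a^2)


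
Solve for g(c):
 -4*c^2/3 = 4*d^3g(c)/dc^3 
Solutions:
 g(c) = C1 + C2*c + C3*c^2 - c^5/180


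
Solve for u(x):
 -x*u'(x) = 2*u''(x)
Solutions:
 u(x) = C1 + C2*erf(x/2)


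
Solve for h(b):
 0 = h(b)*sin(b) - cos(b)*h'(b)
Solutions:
 h(b) = C1/cos(b)


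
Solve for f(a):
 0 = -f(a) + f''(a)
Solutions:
 f(a) = C1*exp(-a) + C2*exp(a)


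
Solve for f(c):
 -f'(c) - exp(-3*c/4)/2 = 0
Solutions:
 f(c) = C1 + 2*exp(-3*c/4)/3


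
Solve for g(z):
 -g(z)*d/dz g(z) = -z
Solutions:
 g(z) = -sqrt(C1 + z^2)
 g(z) = sqrt(C1 + z^2)


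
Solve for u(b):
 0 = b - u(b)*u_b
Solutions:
 u(b) = -sqrt(C1 + b^2)
 u(b) = sqrt(C1 + b^2)


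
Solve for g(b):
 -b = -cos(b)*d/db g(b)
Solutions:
 g(b) = C1 + Integral(b/cos(b), b)


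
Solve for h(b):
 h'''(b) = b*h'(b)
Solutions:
 h(b) = C1 + Integral(C2*airyai(b) + C3*airybi(b), b)


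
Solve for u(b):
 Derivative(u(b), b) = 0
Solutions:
 u(b) = C1


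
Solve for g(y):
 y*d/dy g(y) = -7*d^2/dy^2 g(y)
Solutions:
 g(y) = C1 + C2*erf(sqrt(14)*y/14)


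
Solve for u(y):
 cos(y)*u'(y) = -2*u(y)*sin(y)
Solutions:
 u(y) = C1*cos(y)^2


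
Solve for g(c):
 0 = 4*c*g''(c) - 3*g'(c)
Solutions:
 g(c) = C1 + C2*c^(7/4)


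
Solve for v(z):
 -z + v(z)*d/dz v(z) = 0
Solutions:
 v(z) = -sqrt(C1 + z^2)
 v(z) = sqrt(C1 + z^2)


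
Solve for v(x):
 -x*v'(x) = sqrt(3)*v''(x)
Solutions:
 v(x) = C1 + C2*erf(sqrt(2)*3^(3/4)*x/6)


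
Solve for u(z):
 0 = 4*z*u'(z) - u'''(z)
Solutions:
 u(z) = C1 + Integral(C2*airyai(2^(2/3)*z) + C3*airybi(2^(2/3)*z), z)


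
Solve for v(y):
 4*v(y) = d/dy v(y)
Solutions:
 v(y) = C1*exp(4*y)


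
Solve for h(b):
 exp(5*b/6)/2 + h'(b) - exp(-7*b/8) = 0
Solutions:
 h(b) = C1 - 3*exp(5*b/6)/5 - 8*exp(-7*b/8)/7


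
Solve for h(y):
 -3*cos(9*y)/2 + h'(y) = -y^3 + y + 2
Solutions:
 h(y) = C1 - y^4/4 + y^2/2 + 2*y + sin(9*y)/6


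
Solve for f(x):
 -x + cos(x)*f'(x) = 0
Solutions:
 f(x) = C1 + Integral(x/cos(x), x)


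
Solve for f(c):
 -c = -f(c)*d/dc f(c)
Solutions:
 f(c) = -sqrt(C1 + c^2)
 f(c) = sqrt(C1 + c^2)


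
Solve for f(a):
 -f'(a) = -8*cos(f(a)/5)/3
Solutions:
 -8*a/3 - 5*log(sin(f(a)/5) - 1)/2 + 5*log(sin(f(a)/5) + 1)/2 = C1


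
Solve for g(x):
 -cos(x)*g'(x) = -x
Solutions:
 g(x) = C1 + Integral(x/cos(x), x)


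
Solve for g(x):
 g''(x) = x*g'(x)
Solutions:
 g(x) = C1 + C2*erfi(sqrt(2)*x/2)


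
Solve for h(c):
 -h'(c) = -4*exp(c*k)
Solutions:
 h(c) = C1 + 4*exp(c*k)/k


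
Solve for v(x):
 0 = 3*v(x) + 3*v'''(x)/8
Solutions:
 v(x) = C3*exp(-2*x) + (C1*sin(sqrt(3)*x) + C2*cos(sqrt(3)*x))*exp(x)


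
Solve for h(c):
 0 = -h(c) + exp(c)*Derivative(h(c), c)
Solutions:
 h(c) = C1*exp(-exp(-c))


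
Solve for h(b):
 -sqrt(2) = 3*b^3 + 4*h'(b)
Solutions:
 h(b) = C1 - 3*b^4/16 - sqrt(2)*b/4


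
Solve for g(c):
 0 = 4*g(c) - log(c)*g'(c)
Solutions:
 g(c) = C1*exp(4*li(c))


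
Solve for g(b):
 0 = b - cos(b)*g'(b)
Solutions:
 g(b) = C1 + Integral(b/cos(b), b)


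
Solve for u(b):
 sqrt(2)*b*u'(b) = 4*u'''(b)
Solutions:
 u(b) = C1 + Integral(C2*airyai(sqrt(2)*b/2) + C3*airybi(sqrt(2)*b/2), b)


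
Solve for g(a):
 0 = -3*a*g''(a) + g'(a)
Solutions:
 g(a) = C1 + C2*a^(4/3)


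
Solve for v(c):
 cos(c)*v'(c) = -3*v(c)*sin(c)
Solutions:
 v(c) = C1*cos(c)^3


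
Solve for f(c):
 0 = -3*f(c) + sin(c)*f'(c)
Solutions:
 f(c) = C1*(cos(c) - 1)^(3/2)/(cos(c) + 1)^(3/2)


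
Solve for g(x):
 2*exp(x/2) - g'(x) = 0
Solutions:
 g(x) = C1 + 4*exp(x/2)


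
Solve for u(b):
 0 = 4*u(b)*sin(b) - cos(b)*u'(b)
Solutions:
 u(b) = C1/cos(b)^4


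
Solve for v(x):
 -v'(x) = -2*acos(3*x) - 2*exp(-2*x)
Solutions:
 v(x) = C1 + 2*x*acos(3*x) - 2*sqrt(1 - 9*x^2)/3 - exp(-2*x)


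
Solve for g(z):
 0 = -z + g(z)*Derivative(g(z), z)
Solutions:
 g(z) = -sqrt(C1 + z^2)
 g(z) = sqrt(C1 + z^2)


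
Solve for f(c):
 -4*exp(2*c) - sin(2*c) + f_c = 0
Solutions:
 f(c) = C1 + 2*exp(2*c) - cos(2*c)/2


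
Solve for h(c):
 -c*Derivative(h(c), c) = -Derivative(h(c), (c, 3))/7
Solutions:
 h(c) = C1 + Integral(C2*airyai(7^(1/3)*c) + C3*airybi(7^(1/3)*c), c)


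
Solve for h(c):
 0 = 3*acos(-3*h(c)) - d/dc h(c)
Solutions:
 Integral(1/acos(-3*_y), (_y, h(c))) = C1 + 3*c


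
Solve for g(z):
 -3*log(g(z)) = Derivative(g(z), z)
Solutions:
 li(g(z)) = C1 - 3*z


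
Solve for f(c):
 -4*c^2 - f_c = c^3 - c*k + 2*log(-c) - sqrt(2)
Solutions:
 f(c) = C1 - c^4/4 - 4*c^3/3 + c^2*k/2 - 2*c*log(-c) + c*(sqrt(2) + 2)


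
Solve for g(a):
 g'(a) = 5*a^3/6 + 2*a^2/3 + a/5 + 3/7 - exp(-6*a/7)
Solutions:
 g(a) = C1 + 5*a^4/24 + 2*a^3/9 + a^2/10 + 3*a/7 + 7*exp(-6*a/7)/6


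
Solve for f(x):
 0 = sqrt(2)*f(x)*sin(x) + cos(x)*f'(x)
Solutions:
 f(x) = C1*cos(x)^(sqrt(2))


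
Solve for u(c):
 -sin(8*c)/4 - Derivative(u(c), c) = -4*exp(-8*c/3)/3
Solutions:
 u(c) = C1 + cos(8*c)/32 - exp(-8*c/3)/2


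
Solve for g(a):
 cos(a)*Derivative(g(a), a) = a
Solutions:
 g(a) = C1 + Integral(a/cos(a), a)


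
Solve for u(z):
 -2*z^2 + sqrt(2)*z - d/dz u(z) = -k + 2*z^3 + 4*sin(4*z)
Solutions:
 u(z) = C1 + k*z - z^4/2 - 2*z^3/3 + sqrt(2)*z^2/2 + cos(4*z)


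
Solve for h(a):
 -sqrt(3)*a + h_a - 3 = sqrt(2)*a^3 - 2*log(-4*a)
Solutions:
 h(a) = C1 + sqrt(2)*a^4/4 + sqrt(3)*a^2/2 - 2*a*log(-a) + a*(5 - 4*log(2))


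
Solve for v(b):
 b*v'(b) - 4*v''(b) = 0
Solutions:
 v(b) = C1 + C2*erfi(sqrt(2)*b/4)


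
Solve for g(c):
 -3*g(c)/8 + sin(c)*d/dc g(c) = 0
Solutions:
 g(c) = C1*(cos(c) - 1)^(3/16)/(cos(c) + 1)^(3/16)


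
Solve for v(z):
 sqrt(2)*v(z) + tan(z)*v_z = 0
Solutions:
 v(z) = C1/sin(z)^(sqrt(2))


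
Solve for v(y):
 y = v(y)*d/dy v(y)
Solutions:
 v(y) = -sqrt(C1 + y^2)
 v(y) = sqrt(C1 + y^2)


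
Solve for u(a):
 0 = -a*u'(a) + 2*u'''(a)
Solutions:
 u(a) = C1 + Integral(C2*airyai(2^(2/3)*a/2) + C3*airybi(2^(2/3)*a/2), a)


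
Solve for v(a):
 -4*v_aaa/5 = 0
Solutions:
 v(a) = C1 + C2*a + C3*a^2


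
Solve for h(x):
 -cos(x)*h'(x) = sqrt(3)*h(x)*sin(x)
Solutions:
 h(x) = C1*cos(x)^(sqrt(3))


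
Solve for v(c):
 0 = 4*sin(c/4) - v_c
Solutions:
 v(c) = C1 - 16*cos(c/4)


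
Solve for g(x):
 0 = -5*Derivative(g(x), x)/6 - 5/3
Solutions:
 g(x) = C1 - 2*x


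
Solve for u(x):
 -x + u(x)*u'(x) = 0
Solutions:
 u(x) = -sqrt(C1 + x^2)
 u(x) = sqrt(C1 + x^2)


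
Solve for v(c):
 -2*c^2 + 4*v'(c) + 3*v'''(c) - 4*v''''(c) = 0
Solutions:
 v(c) = C1 + C2*exp(c*(-(8*sqrt(17) + 33)^(1/3) - 1/(8*sqrt(17) + 33)^(1/3) + 2)/8)*sin(sqrt(3)*c*(-(8*sqrt(17) + 33)^(1/3) + (8*sqrt(17) + 33)^(-1/3))/8) + C3*exp(c*(-(8*sqrt(17) + 33)^(1/3) - 1/(8*sqrt(17) + 33)^(1/3) + 2)/8)*cos(sqrt(3)*c*(-(8*sqrt(17) + 33)^(1/3) + (8*sqrt(17) + 33)^(-1/3))/8) + C4*exp(c*((8*sqrt(17) + 33)^(-1/3) + 1 + (8*sqrt(17) + 33)^(1/3))/4) + c^3/6 - 3*c/4


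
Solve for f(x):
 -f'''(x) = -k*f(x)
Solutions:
 f(x) = C1*exp(k^(1/3)*x) + C2*exp(k^(1/3)*x*(-1 + sqrt(3)*I)/2) + C3*exp(-k^(1/3)*x*(1 + sqrt(3)*I)/2)


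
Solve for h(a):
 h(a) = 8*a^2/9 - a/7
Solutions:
 h(a) = a*(56*a - 9)/63


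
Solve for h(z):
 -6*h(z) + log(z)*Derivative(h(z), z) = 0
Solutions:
 h(z) = C1*exp(6*li(z))


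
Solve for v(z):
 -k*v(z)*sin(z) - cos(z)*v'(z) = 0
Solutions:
 v(z) = C1*exp(k*log(cos(z)))


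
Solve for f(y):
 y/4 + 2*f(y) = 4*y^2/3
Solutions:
 f(y) = y*(16*y - 3)/24


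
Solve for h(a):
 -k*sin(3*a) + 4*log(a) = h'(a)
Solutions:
 h(a) = C1 + 4*a*log(a) - 4*a + k*cos(3*a)/3
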